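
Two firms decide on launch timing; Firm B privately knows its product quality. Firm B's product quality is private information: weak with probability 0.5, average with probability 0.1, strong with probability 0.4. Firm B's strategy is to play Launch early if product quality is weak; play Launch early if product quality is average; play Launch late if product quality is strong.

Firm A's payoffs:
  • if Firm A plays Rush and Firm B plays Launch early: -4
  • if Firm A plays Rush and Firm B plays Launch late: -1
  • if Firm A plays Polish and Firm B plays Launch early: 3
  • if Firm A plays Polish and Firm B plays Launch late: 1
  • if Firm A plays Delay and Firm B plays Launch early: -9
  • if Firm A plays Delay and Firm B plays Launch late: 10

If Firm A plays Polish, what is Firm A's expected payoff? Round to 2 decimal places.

2.20

Take the expectation over Firm B's product quality, weighting each type's action by its prior probability.
E[Polish] = 0.5·3 + 0.1·3 + 0.4·1 = 1.5 + 0.3 + 0.4 = 2.2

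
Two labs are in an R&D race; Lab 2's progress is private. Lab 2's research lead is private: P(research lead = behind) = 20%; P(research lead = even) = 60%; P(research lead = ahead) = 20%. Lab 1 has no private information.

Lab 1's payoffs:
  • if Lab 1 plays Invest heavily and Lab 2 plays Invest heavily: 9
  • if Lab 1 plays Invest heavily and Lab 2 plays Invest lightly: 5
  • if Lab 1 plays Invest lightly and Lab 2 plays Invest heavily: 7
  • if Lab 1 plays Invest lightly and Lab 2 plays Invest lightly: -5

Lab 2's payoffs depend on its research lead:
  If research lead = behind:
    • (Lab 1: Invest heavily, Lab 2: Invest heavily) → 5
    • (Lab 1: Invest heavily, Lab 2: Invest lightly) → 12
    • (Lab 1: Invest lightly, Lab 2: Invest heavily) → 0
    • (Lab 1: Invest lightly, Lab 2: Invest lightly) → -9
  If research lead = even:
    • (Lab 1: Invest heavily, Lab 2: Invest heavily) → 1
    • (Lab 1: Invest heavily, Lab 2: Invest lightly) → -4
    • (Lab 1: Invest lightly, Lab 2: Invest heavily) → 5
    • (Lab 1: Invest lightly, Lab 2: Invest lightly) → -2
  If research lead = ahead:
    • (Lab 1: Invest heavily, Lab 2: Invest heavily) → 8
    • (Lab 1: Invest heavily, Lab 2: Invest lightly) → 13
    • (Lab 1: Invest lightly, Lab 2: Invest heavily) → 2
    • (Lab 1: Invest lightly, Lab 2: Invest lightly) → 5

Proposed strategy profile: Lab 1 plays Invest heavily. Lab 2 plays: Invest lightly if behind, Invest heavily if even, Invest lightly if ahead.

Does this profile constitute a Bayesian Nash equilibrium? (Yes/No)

Yes

A profile is a BNE iff every type of every player is best-responding given beliefs about the other side.
Lab 1 plays Invest heavily: E[Invest heavily] = 0.2·(5) + 0.6·(9) + 0.2·(5) = 7.4; E[Invest lightly] = 2.2. Best-responding. ✓
Lab 2 (research lead behind), facing Invest heavily: Invest heavily gives 5, Invest lightly gives 12. Proposed Invest lightly is best. ✓
Lab 2 (research lead even), facing Invest heavily: Invest heavily gives 1, Invest lightly gives -4. Proposed Invest heavily is best. ✓
Lab 2 (research lead ahead), facing Invest heavily: Invest heavily gives 8, Invest lightly gives 13. Proposed Invest lightly is best. ✓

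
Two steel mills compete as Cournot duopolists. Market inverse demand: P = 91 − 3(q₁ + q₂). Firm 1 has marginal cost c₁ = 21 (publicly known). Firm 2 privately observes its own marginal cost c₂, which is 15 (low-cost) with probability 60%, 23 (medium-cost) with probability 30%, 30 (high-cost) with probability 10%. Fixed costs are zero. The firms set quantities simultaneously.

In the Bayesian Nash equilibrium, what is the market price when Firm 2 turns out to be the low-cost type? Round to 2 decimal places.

Firm 2 with cost c maximizes (91 − 3(q₁+q₂) − c)·q₂, giving q₂(c) = (91 − c − 3q₁)/6.
E[c₂] = 0.6·15 + 0.3·23 + 0.1·30 = 18.9
Firm 1's FOC against E[q₂] yields q₁ = (91 − 2·21 + E[c₂])/9 = (91 − 42 + 18.9)/9 = 7.54444.
q₂(low-cost) = 8.89444, so P = 91 − 3·(7.54444 + 8.89444) = 41.6833.

41.68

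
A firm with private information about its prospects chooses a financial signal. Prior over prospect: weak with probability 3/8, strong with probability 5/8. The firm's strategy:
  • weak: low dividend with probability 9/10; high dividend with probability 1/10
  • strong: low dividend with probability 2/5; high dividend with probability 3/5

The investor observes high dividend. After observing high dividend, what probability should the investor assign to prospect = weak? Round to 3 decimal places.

0.091

P(high dividend) = (3/8)·(1/10) + (5/8)·(3/5) = 33/80
P(weak | high dividend) = ((3/8)·(1/10)) / (33/80) = (3/80) / (33/80) = 1/11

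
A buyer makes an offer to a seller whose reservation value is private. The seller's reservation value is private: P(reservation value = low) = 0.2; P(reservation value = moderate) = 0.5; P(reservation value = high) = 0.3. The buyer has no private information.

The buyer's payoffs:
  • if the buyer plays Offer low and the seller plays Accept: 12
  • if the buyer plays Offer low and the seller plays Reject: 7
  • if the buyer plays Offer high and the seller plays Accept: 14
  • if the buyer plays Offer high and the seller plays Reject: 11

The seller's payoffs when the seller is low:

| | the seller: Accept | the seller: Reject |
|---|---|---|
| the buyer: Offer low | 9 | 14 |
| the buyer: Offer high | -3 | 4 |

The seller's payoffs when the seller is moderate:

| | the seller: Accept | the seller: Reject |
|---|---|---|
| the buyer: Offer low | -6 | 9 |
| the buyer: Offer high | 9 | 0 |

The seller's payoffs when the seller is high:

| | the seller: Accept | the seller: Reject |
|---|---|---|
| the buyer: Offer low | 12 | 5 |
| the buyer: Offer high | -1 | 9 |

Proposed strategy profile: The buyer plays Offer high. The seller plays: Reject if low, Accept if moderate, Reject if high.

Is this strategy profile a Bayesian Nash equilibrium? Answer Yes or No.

A profile is a BNE iff every type of every player is best-responding given beliefs about the other side.
The buyer plays Offer high: E[Offer high] = 0.2·(11) + 0.5·(14) + 0.3·(11) = 12.5; E[Offer low] = 9.5. Best-responding. ✓
The seller (reservation value low), facing Offer high: Accept gives -3, Reject gives 4. Proposed Reject is best. ✓
The seller (reservation value moderate), facing Offer high: Accept gives 9, Reject gives 0. Proposed Accept is best. ✓
The seller (reservation value high), facing Offer high: Accept gives -1, Reject gives 9. Proposed Reject is best. ✓

Yes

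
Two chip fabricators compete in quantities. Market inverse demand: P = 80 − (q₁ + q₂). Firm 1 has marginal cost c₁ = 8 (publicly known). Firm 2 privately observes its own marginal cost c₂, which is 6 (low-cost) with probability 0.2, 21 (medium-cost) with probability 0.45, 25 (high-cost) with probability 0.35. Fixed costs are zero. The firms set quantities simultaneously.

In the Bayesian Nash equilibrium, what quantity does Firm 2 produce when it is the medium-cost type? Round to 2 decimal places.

Type-c best response for Firm 2: q₂(c) = (80 − c)/2 − q₁/2.
Firm 1 maximizes expected profit; its first-order condition is 80 − 2q₁ − E[q₂] − 8 = 0.
Substituting E[q₂] and solving: E[c₂] = 19.4, so q₁ = (80 − 2·8 + 19.4)/3 = 27.8.
q₂(medium-cost) = (80 − 21 − 27.8)/2 = 15.6.

15.60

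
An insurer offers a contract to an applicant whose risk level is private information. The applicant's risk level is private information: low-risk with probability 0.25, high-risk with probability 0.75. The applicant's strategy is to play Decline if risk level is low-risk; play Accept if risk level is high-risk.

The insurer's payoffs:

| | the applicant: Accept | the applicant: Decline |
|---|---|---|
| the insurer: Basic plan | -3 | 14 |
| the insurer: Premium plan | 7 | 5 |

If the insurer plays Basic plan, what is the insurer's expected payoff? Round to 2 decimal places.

E[Basic plan] = 0.25·14 + 0.75·(-3) = 3.5 + (-2.25) = 1.25

1.25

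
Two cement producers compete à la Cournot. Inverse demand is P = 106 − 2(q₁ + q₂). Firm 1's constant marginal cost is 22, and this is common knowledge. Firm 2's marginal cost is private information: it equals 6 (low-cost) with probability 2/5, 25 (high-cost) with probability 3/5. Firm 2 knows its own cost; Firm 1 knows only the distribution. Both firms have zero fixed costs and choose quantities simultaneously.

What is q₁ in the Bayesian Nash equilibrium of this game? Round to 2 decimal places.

13.23

Firm 2 with cost c maximizes (106 − 2(q₁+q₂) − c)·q₂, giving q₂(c) = (106 − c − 2q₁)/4.
E[c₂] = 2/5·6 + 3/5·25 = 17.4
Firm 1's FOC against E[q₂] yields q₁ = (106 − 2·22 + E[c₂])/6 = (106 − 44 + 17.4)/6 = 13.2333.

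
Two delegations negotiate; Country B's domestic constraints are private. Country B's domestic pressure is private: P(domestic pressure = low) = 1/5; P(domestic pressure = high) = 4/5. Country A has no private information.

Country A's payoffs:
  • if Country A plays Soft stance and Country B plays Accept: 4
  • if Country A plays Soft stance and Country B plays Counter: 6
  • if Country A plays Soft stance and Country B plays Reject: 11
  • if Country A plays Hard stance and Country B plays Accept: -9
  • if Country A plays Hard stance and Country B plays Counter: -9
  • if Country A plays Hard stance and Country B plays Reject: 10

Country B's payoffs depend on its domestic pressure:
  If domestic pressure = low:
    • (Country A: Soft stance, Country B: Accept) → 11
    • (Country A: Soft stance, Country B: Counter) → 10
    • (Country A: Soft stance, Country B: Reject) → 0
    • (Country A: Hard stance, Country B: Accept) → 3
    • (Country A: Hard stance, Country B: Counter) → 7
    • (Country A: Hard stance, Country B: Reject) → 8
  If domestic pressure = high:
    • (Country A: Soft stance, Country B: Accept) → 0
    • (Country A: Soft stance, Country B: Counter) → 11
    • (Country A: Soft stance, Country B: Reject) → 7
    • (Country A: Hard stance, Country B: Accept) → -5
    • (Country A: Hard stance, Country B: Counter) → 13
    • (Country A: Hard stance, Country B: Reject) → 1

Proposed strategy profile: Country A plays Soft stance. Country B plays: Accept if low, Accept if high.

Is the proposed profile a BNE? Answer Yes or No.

No

Country A plays Soft stance: E[Soft stance] = 1/5·(4) + 4/5·(4) = 4; E[Hard stance] = -9. Best-responding. ✓
Country B (domestic pressure low), facing Soft stance: Accept gives 11, Counter gives 10, Reject gives 0. Proposed Accept is best. ✓
Country B (domestic pressure high), facing Soft stance: Accept gives 0, Counter gives 11, Reject gives 7. Proposed Accept is not best — profitable deviation exists. ✗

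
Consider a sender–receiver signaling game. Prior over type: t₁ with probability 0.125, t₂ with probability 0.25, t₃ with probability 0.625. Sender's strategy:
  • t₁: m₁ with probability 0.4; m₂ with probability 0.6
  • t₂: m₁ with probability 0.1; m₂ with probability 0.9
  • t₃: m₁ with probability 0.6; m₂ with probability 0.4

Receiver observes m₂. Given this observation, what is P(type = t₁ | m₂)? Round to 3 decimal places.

0.136

P(m₂) = 0.125·0.6 + 0.25·0.9 + 0.625·0.4 = 0.55
P(t₁ | m₂) = (0.125·0.6) / 0.55 = 0.075 / 0.55 = 0.136364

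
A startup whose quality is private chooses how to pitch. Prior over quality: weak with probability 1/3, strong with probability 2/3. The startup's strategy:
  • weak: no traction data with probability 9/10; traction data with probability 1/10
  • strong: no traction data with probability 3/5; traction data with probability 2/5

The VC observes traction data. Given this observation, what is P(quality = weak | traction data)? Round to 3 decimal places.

0.111

P(traction data) = (1/3)·(1/10) + (2/3)·(2/5) = 3/10
P(weak | traction data) = ((1/3)·(1/10)) / (3/10) = (1/30) / (3/10) = 1/9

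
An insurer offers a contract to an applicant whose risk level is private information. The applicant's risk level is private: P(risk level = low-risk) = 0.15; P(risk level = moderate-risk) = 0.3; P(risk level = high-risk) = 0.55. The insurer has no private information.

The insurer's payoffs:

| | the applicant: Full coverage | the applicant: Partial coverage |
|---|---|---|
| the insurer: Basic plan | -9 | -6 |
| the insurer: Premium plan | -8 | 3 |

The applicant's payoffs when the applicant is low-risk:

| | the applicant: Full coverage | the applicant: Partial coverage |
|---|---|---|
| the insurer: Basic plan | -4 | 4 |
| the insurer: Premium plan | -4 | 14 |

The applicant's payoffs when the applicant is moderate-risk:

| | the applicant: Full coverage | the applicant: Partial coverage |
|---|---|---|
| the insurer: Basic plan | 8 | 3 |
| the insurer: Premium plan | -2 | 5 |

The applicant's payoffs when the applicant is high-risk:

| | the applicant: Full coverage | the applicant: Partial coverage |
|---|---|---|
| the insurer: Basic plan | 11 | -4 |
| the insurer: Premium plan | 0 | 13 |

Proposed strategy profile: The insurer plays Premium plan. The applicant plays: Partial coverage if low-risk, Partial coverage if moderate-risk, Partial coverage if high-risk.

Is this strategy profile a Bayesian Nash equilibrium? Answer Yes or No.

The insurer plays Premium plan: E[Premium plan] = 0.15·(3) + 0.3·(3) + 0.55·(3) = 3; E[Basic plan] = -6. Best-responding. ✓
The applicant (risk level low-risk), facing Premium plan: Full coverage gives -4, Partial coverage gives 14. Proposed Partial coverage is best. ✓
The applicant (risk level moderate-risk), facing Premium plan: Full coverage gives -2, Partial coverage gives 5. Proposed Partial coverage is best. ✓
The applicant (risk level high-risk), facing Premium plan: Full coverage gives 0, Partial coverage gives 13. Proposed Partial coverage is best. ✓

Yes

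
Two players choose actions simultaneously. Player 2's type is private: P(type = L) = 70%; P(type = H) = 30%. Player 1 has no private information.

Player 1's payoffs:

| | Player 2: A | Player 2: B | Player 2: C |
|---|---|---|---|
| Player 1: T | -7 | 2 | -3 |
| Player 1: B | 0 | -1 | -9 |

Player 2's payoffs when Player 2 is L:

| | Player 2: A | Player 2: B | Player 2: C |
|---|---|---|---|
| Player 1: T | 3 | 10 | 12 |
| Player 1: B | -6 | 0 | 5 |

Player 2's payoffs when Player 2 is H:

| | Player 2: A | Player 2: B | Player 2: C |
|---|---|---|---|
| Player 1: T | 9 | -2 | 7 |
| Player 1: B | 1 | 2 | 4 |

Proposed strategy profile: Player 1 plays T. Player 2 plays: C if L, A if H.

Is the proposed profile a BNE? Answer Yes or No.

Yes

A profile is a BNE iff every type of every player is best-responding given beliefs about the other side.
Player 1 plays T: E[T] = 0.7·(-3) + 0.3·(-7) = -4.2; E[B] = -6.3. Best-responding. ✓
Player 2 (type L), facing T: A gives 3, B gives 10, C gives 12. Proposed C is best. ✓
Player 2 (type H), facing T: A gives 9, B gives -2, C gives 7. Proposed A is best. ✓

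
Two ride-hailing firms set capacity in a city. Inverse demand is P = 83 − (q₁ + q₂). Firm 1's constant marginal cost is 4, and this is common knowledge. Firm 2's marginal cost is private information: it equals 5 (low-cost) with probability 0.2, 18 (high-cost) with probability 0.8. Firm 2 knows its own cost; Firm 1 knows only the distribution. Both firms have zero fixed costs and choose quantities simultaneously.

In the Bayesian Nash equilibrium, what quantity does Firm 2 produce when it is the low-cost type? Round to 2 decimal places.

Each type of Firm 2 best-responds to q₁; Firm 1 best-responds to the expected q₂ over Firm 2's types.
Firm 2 with cost c maximizes (83 − (q₁+q₂) − c)·q₂, giving q₂(c) = (83 − c − q₁)/2.
E[c₂] = 0.2·5 + 0.8·18 = 15.4
Firm 1's FOC against E[q₂] yields q₁ = (83 − 2·4 + E[c₂])/3 = (83 − 8 + 15.4)/3 = 30.1333.
q₂(low-cost) = (83 − 5 − 30.1333)/2 = 23.9333.

23.93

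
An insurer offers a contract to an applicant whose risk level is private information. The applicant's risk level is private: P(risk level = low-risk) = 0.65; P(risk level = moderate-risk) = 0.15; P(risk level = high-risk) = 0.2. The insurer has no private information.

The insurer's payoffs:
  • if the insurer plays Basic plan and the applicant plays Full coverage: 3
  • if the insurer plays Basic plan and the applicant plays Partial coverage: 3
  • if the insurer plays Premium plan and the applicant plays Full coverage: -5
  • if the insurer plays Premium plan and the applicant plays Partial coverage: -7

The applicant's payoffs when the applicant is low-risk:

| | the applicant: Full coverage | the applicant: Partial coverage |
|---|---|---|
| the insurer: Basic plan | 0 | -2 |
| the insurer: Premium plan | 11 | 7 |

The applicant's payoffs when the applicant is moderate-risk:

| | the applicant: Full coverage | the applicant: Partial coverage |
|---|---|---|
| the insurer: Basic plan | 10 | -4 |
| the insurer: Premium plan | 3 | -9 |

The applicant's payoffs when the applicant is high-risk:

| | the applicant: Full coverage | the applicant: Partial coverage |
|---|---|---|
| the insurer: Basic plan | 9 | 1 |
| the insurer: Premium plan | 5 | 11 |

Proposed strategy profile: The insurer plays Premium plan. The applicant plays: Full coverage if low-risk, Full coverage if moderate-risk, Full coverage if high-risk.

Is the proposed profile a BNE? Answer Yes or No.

No

The insurer plays Premium plan: E[Premium plan] = 0.65·(-5) + 0.15·(-5) + 0.2·(-5) = -5; E[Basic plan] = 3. Not best-responding. ✗
The applicant (risk level low-risk), facing Premium plan: Full coverage gives 11, Partial coverage gives 7. Proposed Full coverage is best. ✓
The applicant (risk level moderate-risk), facing Premium plan: Full coverage gives 3, Partial coverage gives -9. Proposed Full coverage is best. ✓
The applicant (risk level high-risk), facing Premium plan: Full coverage gives 5, Partial coverage gives 11. Proposed Full coverage is not best — profitable deviation exists. ✗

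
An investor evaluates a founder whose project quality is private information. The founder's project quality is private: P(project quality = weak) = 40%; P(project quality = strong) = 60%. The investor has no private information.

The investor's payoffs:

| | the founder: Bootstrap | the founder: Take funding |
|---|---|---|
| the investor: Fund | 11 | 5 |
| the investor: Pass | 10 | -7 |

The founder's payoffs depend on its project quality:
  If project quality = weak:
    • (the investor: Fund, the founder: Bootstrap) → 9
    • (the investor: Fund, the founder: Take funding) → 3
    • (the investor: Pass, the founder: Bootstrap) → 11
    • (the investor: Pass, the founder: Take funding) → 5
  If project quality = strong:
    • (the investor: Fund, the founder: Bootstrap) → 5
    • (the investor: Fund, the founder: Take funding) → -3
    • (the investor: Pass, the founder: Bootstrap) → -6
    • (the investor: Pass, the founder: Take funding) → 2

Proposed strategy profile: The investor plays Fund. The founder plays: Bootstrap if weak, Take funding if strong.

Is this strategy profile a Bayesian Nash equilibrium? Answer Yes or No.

The investor plays Fund: E[Fund] = 0.4·(11) + 0.6·(5) = 7.4; E[Pass] = -0.2. Best-responding. ✓
The founder (project quality weak), facing Fund: Bootstrap gives 9, Take funding gives 3. Proposed Bootstrap is best. ✓
The founder (project quality strong), facing Fund: Bootstrap gives 5, Take funding gives -3. Proposed Take funding is not best — profitable deviation exists. ✗

No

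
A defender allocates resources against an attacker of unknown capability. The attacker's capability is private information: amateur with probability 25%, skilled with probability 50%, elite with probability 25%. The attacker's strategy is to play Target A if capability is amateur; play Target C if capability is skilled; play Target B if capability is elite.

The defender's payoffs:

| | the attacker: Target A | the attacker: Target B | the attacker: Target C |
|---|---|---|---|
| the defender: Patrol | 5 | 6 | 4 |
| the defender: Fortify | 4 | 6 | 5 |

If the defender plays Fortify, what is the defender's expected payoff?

E[Fortify] = 0.25·4 + 0.5·5 + 0.25·6 = 1 + 2.5 + 1.5 = 5

5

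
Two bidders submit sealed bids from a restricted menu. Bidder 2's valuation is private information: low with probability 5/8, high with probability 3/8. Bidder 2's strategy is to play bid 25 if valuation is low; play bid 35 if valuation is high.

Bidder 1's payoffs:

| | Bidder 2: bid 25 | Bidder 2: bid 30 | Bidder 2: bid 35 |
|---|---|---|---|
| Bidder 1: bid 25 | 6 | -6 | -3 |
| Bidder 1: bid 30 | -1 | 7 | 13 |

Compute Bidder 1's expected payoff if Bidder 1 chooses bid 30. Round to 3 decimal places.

4.250

E[bid 30] = 5/8·(-1) + 3/8·13 = (-5/8) + 39/8 = 17/4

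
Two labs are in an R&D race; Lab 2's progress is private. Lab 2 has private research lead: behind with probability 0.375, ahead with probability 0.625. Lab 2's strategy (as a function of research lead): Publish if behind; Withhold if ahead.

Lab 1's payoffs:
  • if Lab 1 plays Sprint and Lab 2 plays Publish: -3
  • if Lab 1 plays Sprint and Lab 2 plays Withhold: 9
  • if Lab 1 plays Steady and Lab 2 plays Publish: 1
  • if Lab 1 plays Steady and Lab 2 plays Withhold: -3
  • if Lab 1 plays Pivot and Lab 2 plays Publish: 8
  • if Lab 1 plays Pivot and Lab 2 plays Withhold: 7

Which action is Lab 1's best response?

E[Sprint] = 0.375·(-3) + 0.625·(9) = 4.5
E[Steady] = 0.375·(1) + 0.625·(-3) = -1.5
E[Pivot] = 0.375·(8) + 0.625·(7) = 7.375
Best response: Pivot (7.375 is the largest).

Pivot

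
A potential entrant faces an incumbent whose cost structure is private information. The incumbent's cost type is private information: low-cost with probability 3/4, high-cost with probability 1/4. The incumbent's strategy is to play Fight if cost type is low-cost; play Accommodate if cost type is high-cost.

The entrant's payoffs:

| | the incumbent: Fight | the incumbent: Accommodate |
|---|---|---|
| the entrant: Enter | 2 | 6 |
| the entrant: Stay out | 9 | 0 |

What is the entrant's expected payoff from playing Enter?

3

E[Enter] = 3/4·2 + 1/4·6 = 3/2 + 3/2 = 3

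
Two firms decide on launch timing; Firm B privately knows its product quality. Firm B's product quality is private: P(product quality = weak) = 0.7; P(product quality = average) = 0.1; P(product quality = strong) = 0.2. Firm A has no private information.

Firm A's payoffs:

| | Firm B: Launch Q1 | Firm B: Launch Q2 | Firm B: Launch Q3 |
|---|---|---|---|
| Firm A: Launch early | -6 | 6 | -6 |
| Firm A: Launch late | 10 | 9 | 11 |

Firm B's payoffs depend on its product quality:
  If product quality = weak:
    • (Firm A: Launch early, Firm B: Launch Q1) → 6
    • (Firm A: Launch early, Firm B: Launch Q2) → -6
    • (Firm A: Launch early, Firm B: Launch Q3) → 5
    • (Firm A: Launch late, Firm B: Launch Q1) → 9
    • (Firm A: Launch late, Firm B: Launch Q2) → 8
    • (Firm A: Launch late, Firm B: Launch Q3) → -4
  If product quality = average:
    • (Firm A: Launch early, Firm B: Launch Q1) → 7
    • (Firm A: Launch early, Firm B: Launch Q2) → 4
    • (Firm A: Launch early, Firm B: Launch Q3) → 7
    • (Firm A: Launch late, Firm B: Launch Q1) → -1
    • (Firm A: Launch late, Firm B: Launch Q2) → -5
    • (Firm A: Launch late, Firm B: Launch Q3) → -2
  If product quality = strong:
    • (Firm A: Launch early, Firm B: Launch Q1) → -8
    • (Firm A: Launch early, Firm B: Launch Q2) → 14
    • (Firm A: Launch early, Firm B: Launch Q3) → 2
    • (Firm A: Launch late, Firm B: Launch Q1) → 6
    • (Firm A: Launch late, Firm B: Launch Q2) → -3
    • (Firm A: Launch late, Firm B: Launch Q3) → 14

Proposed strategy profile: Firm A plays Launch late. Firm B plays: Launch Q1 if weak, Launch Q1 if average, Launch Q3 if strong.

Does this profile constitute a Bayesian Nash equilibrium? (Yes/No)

A profile is a BNE iff every type of every player is best-responding given beliefs about the other side.
Firm A plays Launch late: E[Launch late] = 0.7·(10) + 0.1·(10) + 0.2·(11) = 10.2; E[Launch early] = -6. Best-responding. ✓
Firm B (product quality weak), facing Launch late: Launch Q1 gives 9, Launch Q2 gives 8, Launch Q3 gives -4. Proposed Launch Q1 is best. ✓
Firm B (product quality average), facing Launch late: Launch Q1 gives -1, Launch Q2 gives -5, Launch Q3 gives -2. Proposed Launch Q1 is best. ✓
Firm B (product quality strong), facing Launch late: Launch Q1 gives 6, Launch Q2 gives -3, Launch Q3 gives 14. Proposed Launch Q3 is best. ✓

Yes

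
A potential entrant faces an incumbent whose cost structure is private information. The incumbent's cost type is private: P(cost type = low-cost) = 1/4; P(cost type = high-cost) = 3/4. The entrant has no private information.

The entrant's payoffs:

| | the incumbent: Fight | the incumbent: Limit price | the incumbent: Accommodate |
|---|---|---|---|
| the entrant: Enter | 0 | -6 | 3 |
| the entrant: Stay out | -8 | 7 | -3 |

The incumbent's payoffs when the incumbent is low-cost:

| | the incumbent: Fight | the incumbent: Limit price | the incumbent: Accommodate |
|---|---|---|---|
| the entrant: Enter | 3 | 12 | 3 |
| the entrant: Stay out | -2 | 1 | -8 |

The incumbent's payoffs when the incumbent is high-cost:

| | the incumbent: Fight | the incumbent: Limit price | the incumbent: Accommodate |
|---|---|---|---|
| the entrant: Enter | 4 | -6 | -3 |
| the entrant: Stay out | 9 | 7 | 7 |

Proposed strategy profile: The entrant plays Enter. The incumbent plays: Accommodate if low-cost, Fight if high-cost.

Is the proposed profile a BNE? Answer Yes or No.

The entrant plays Enter: E[Enter] = 1/4·(3) + 3/4·(0) = 3/4; E[Stay out] = -27/4. Best-responding. ✓
The incumbent (cost type low-cost), facing Enter: Fight gives 3, Limit price gives 12, Accommodate gives 3. Proposed Accommodate is not best — profitable deviation exists. ✗
The incumbent (cost type high-cost), facing Enter: Fight gives 4, Limit price gives -6, Accommodate gives -3. Proposed Fight is best. ✓

No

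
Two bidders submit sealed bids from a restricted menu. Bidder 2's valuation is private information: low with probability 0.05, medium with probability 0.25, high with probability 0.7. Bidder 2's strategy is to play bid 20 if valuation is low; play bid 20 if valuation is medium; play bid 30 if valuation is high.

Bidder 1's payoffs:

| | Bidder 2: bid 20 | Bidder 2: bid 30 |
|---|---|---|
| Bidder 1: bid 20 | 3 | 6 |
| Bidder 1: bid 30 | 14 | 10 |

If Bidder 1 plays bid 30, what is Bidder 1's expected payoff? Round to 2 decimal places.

E[bid 30] = 0.05·14 + 0.25·14 + 0.7·10 = 0.7 + 3.5 + 7 = 11.2

11.20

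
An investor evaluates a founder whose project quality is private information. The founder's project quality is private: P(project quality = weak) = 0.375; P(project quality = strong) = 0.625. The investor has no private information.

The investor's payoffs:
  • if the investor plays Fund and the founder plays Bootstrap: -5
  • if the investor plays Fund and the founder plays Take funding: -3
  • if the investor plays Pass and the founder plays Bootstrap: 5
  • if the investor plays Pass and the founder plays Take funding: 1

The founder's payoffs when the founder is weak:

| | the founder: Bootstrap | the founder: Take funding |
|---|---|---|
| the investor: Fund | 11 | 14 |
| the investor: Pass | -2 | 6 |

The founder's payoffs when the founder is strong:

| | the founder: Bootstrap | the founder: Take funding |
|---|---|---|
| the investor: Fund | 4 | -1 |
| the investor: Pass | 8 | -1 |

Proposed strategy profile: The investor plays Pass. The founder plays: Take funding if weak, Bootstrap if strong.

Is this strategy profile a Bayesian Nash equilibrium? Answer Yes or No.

The investor plays Pass: E[Pass] = 0.375·(1) + 0.625·(5) = 3.5; E[Fund] = -4.25. Best-responding. ✓
The founder (project quality weak), facing Pass: Bootstrap gives -2, Take funding gives 6. Proposed Take funding is best. ✓
The founder (project quality strong), facing Pass: Bootstrap gives 8, Take funding gives -1. Proposed Bootstrap is best. ✓

Yes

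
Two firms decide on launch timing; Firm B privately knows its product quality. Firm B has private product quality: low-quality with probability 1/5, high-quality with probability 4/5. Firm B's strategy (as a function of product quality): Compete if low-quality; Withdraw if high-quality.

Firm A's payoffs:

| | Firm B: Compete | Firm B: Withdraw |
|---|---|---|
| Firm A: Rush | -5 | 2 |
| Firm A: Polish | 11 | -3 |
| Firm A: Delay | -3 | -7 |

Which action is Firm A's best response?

E[Rush] = 1/5·(-5) + 4/5·(2) = 3/5
E[Polish] = 1/5·(11) + 4/5·(-3) = -1/5
E[Delay] = 1/5·(-3) + 4/5·(-7) = -31/5
Best response: Rush (3/5 is the largest).

Rush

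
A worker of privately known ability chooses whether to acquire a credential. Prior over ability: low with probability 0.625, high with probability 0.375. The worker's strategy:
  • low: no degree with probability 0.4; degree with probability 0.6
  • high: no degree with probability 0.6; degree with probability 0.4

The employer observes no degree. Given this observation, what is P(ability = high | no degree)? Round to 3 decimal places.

0.474

P(no degree) = 0.625·0.4 + 0.375·0.6 = 0.475
P(high | no degree) = (0.375·0.6) / 0.475 = 0.225 / 0.475 = 0.473684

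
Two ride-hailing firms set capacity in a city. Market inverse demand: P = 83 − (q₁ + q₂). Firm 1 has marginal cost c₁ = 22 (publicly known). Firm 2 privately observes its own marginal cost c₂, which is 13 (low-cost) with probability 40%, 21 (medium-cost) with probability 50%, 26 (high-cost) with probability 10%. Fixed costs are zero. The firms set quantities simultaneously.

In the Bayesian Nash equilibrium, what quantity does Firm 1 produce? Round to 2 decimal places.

19.10

Each type of Firm 2 best-responds to q₁; Firm 1 best-responds to the expected q₂ over Firm 2's types.
Firm 2 with cost c maximizes (83 − (q₁+q₂) − c)·q₂, giving q₂(c) = (83 − c − q₁)/2.
E[c₂] = 0.4·13 + 0.5·21 + 0.1·26 = 18.3
Firm 1's FOC against E[q₂] yields q₁ = (83 − 2·22 + E[c₂])/3 = (83 − 44 + 18.3)/3 = 19.1.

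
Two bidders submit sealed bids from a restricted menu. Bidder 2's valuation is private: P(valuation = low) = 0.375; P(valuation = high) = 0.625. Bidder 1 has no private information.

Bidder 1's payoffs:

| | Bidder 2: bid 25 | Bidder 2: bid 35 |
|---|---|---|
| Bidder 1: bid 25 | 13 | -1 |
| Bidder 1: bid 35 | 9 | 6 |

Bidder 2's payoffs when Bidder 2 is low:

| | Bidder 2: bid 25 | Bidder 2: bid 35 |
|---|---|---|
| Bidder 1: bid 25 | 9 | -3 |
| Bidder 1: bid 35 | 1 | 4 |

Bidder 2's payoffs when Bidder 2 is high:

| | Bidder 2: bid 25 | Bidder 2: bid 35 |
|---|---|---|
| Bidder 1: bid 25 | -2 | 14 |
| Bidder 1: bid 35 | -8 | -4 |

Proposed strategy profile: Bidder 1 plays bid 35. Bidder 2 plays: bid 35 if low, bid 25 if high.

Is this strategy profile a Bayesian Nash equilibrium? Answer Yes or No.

No

Bidder 1 plays bid 35: E[bid 35] = 0.375·(6) + 0.625·(9) = 7.875; E[bid 25] = 7.75. Best-responding. ✓
Bidder 2 (valuation low), facing bid 35: bid 25 gives 1, bid 35 gives 4. Proposed bid 35 is best. ✓
Bidder 2 (valuation high), facing bid 35: bid 25 gives -8, bid 35 gives -4. Proposed bid 25 is not best — profitable deviation exists. ✗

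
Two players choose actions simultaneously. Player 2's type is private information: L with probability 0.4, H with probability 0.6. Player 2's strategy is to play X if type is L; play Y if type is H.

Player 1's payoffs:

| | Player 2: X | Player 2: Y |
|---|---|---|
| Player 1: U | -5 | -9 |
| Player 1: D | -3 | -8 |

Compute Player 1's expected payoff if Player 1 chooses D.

-6

Take the expectation over Player 2's type, weighting each type's action by its prior probability.
E[D] = 0.4·(-3) + 0.6·(-8) = (-1.2) + (-4.8) = -6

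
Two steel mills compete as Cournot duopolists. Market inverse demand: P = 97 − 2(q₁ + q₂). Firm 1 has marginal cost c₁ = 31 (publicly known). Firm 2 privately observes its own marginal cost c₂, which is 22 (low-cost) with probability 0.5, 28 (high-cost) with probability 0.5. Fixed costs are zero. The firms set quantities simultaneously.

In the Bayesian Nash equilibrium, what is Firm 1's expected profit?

200

Firm 2 with cost c maximizes (97 − 2(q₁+q₂) − c)·q₂, giving q₂(c) = (97 − c − 2q₁)/4.
E[c₂] = 0.5·22 + 0.5·28 = 25
Firm 1's FOC against E[q₂] yields q₁ = (97 − 2·31 + E[c₂])/6 = (97 − 62 + 25)/6 = 10.
E[P] = 97 − 2·(q₁ + E[q₂]) = 51; Firm 1's expected profit = (E[P] − 31)·q₁ = (51 − 31)·10 = 200.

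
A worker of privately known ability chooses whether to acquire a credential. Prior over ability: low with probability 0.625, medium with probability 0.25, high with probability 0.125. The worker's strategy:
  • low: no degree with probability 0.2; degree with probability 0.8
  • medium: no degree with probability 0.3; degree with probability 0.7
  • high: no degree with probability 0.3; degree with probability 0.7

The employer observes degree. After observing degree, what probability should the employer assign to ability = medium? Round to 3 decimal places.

P(degree) = 0.625·0.8 + 0.25·0.7 + 0.125·0.7 = 0.7625
P(medium | degree) = (0.25·0.7) / 0.7625 = 0.175 / 0.7625 = 0.229508

0.230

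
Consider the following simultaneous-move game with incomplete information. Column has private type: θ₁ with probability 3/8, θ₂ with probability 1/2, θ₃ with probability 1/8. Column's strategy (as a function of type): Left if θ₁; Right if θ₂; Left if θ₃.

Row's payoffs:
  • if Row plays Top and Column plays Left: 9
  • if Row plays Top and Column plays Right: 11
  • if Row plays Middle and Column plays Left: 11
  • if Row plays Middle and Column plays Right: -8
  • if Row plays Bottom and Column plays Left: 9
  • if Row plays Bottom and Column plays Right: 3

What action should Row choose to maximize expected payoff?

E[Top] = 3/8·(9) + 1/2·(11) + 1/8·(9) = 10
E[Middle] = 3/8·(11) + 1/2·(-8) + 1/8·(11) = 3/2
E[Bottom] = 3/8·(9) + 1/2·(3) + 1/8·(9) = 6
Best response: Top (10 is the largest).

Top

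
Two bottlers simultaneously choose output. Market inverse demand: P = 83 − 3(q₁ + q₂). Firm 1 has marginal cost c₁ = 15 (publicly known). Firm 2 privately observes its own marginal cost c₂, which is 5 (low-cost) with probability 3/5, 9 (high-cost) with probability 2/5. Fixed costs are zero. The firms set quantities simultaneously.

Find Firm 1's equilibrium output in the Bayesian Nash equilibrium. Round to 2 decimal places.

Firm 2 with cost c maximizes (83 − 3(q₁+q₂) − c)·q₂, giving q₂(c) = (83 − c − 3q₁)/6.
E[c₂] = 3/5·5 + 2/5·9 = 6.6
Firm 1's FOC against E[q₂] yields q₁ = (83 − 2·15 + E[c₂])/9 = (83 − 30 + 6.6)/9 = 6.62222.

6.62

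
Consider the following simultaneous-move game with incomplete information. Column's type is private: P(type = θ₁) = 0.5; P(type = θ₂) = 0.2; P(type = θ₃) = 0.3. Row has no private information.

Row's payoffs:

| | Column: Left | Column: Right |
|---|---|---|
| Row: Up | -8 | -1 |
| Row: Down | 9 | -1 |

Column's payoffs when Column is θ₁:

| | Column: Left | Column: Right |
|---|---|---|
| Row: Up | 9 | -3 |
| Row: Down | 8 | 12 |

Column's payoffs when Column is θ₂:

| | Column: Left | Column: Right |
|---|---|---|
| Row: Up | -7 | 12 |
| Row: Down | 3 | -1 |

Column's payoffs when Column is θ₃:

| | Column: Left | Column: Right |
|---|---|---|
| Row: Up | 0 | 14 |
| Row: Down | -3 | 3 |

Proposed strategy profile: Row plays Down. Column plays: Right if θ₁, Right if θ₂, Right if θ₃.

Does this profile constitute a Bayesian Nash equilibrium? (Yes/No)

Row plays Down: E[Down] = 0.5·(-1) + 0.2·(-1) + 0.3·(-1) = -1; E[Up] = -1. Best-responding. ✓
Column (type θ₁), facing Down: Left gives 8, Right gives 12. Proposed Right is best. ✓
Column (type θ₂), facing Down: Left gives 3, Right gives -1. Proposed Right is not best — profitable deviation exists. ✗
Column (type θ₃), facing Down: Left gives -3, Right gives 3. Proposed Right is best. ✓

No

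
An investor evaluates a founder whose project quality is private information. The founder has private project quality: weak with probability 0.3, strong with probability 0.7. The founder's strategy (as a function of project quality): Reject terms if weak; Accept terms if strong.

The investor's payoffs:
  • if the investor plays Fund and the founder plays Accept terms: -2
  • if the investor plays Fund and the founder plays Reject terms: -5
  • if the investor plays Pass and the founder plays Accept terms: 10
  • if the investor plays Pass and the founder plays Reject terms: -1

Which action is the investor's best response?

Pass

E[Fund] = 0.3·(-5) + 0.7·(-2) = -2.9
E[Pass] = 0.3·(-1) + 0.7·(10) = 6.7
Best response: Pass (6.7 is the largest).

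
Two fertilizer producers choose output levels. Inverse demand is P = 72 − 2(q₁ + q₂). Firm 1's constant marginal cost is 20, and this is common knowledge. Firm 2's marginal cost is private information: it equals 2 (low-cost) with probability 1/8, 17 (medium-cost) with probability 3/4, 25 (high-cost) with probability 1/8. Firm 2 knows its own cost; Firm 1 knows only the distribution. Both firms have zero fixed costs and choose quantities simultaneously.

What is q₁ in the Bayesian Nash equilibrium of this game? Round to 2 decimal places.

Each type of Firm 2 best-responds to q₁; Firm 1 best-responds to the expected q₂ over Firm 2's types.
Firm 2 with cost c maximizes (72 − 2(q₁+q₂) − c)·q₂, giving q₂(c) = (72 − c − 2q₁)/4.
E[c₂] = 1/8·2 + 3/4·17 + 1/8·25 = 16.125
Firm 1's FOC against E[q₂] yields q₁ = (72 − 2·20 + E[c₂])/6 = (72 − 40 + 16.125)/6 = 8.02083.

8.02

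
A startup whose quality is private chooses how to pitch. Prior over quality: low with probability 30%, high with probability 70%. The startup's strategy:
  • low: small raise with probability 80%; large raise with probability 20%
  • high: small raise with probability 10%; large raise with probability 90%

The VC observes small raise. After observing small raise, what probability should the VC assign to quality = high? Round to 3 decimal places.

0.226

Apply Bayes' rule using the sender's strategy as the likelihood.
P(small raise) = 0.3·0.8 + 0.7·0.1 = 0.31
P(high | small raise) = (0.7·0.1) / 0.31 = 0.07 / 0.31 = 0.225806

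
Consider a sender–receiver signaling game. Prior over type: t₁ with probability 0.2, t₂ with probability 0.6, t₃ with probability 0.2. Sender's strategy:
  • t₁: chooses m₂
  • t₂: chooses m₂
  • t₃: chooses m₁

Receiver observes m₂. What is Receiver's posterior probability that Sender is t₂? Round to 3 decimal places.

P(m₂) = 0.2·1 + 0.6·1 + 0.2·0 = 0.8
P(t₂ | m₂) = (0.6·1) / 0.8 = 0.6 / 0.8 = 0.75

0.750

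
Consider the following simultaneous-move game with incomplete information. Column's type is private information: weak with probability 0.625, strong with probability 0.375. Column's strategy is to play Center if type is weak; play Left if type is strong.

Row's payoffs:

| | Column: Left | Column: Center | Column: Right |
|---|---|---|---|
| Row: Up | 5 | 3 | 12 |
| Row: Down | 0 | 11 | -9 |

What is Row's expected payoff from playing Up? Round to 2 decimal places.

3.75

E[Up] = 0.625·3 + 0.375·5 = 1.875 + 1.875 = 3.75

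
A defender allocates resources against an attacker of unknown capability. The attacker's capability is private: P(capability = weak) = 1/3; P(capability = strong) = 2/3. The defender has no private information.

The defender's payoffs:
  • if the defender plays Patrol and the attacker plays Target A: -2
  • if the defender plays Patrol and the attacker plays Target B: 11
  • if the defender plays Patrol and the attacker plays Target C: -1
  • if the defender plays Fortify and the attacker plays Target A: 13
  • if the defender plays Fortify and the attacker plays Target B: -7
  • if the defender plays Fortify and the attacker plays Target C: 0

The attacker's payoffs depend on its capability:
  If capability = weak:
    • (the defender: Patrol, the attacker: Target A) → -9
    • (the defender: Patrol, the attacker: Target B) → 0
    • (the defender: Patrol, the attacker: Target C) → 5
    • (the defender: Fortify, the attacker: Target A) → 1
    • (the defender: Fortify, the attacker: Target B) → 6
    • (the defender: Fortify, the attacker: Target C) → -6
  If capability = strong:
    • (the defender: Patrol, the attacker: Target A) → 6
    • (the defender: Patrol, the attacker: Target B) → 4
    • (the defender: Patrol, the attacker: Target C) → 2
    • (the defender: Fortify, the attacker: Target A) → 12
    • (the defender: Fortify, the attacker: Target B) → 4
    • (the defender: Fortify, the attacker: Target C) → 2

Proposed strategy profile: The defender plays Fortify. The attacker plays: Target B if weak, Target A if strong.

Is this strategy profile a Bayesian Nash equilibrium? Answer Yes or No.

The defender plays Fortify: E[Fortify] = 1/3·(-7) + 2/3·(13) = 19/3; E[Patrol] = 7/3. Best-responding. ✓
The attacker (capability weak), facing Fortify: Target A gives 1, Target B gives 6, Target C gives -6. Proposed Target B is best. ✓
The attacker (capability strong), facing Fortify: Target A gives 12, Target B gives 4, Target C gives 2. Proposed Target A is best. ✓

Yes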